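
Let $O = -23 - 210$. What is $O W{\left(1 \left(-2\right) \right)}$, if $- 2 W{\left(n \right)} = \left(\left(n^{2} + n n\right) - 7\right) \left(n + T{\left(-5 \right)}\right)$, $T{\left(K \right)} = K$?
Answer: $- \frac{1631}{2} \approx -815.5$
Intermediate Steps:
$O = -233$ ($O = -23 - 210 = -233$)
$W{\left(n \right)} = - \frac{\left(-7 + 2 n^{2}\right) \left(-5 + n\right)}{2}$ ($W{\left(n \right)} = - \frac{\left(\left(n^{2} + n n\right) - 7\right) \left(n - 5\right)}{2} = - \frac{\left(\left(n^{2} + n^{2}\right) - 7\right) \left(-5 + n\right)}{2} = - \frac{\left(2 n^{2} - 7\right) \left(-5 + n\right)}{2} = - \frac{\left(-7 + 2 n^{2}\right) \left(-5 + n\right)}{2}$)
$O W{\left(1 \left(-2\right) \right)} = - 233 \left(- \frac{35}{2} - \left(1 \left(-2\right)\right)^{3} + 5 \left(1 \left(-2\right)\right)^{2} + \frac{7 \cdot 1 \left(-2\right)}{2}\right) = - 233 \left(- \frac{35}{2} - \left(-2\right)^{3} + 5 \left(-2\right)^{2} + \frac{7}{2} \left(-2\right)\right) = - 233 \left(- \frac{35}{2} - -8 + 5 \cdot 4 - 7\right) = - 233 \left(- \frac{35}{2} + 8 + 20 - 7\right) = \left(-233\right) \frac{7}{2} = - \frac{1631}{2}$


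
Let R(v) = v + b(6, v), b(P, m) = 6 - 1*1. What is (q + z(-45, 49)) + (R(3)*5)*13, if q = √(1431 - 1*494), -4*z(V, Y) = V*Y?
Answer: 4285/4 + √937 ≈ 1101.9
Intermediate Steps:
b(P, m) = 5 (b(P, m) = 6 - 1 = 5)
z(V, Y) = -V*Y/4
R(v) = 5 + v (R(v) = v + 5 = 5 + v)
q = √937 (q = √(1431 - 494) = √937 ≈ 30.610)
(q + z(-45, 49)) + (R(3)*5)*13 = (√937 - ¼*(-45)*49) + ((5 + 3)*5)*13 = (√937 + 2205/4) + (8*5)*13 = (2205/4 + √937) + 40*13 = (2205/4 + √937) + 520 = 4285/4 + √937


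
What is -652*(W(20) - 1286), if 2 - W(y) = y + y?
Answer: 863248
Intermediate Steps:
W(y) = 2 - 2*y (W(y) = 2 - (y + y) = 2 - 2*y)
-652*(W(20) - 1286) = -652*((2 - 2*20) - 1286) = -652*((2 - 40) - 1286) = -652*(-38 - 1286) = -652*(-1324) = 863248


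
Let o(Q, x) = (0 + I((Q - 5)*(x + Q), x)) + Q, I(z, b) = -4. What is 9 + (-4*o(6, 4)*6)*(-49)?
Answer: 2361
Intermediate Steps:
o(Q, x) = -4 + Q (o(Q, x) = (0 - 4) + Q = -4 + Q)
9 + (-4*o(6, 4)*6)*(-49) = 9 + (-4*(-4 + 6)*6)*(-49) = 9 + (-4*2*6)*(-49) = 9 - 8*6*(-49) = 9 - 48*(-49) = 9 + 2352 = 2361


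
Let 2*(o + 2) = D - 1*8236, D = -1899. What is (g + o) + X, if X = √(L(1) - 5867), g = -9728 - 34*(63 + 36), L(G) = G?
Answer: -36327/2 + I*√5866 ≈ -18164.0 + 76.59*I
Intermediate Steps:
o = -10139/2 (o = -2 + (-1899 - 1*8236)/2 = -2 + (-1899 - 8236)/2 = -2 + (½)*(-10135) = -2 - 10135/2 = -10139/2 ≈ -5069.5)
g = -13094 (g = -9728 - 34*99 = -9728 - 3366 = -13094)
X = I*√5866 (X = √(1 - 5867) = √(-5866) = I*√5866 ≈ 76.59*I)
(g + o) + X = (-13094 - 10139/2) + I*√5866 = -36327/2 + I*√5866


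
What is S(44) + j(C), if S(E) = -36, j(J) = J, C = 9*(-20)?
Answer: -216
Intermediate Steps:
C = -180
S(44) + j(C) = -36 - 180 = -216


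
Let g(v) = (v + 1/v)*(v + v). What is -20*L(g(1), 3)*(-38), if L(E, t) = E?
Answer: 3040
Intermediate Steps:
g(v) = 2*v*(v + 1/v) (g(v) = (v + 1/v)*(2*v) = 2*v*(v + 1/v))
-20*L(g(1), 3)*(-38) = -20*(2 + 2*1²)*(-38) = -20*(2 + 2*1)*(-38) = -20*(2 + 2)*(-38) = -20*4*(-38) = -80*(-38) = 3040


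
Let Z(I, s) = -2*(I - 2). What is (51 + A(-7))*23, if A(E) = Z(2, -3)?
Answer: 1173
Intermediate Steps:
Z(I, s) = 4 - 2*I (Z(I, s) = -2*(-2 + I) = 4 - 2*I)
A(E) = 0 (A(E) = 4 - 2*2 = 4 - 4 = 0)
(51 + A(-7))*23 = (51 + 0)*23 = 51*23 = 1173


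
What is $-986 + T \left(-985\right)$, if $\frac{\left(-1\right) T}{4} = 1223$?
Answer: $4817634$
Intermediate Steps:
$T = -4892$ ($T = \left(-4\right) 1223 = -4892$)
$-986 + T \left(-985\right) = -986 - -4818620 = -986 + 4818620 = 4817634$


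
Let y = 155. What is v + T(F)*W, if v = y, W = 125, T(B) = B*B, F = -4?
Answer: 2155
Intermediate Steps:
T(B) = B**2
v = 155
v + T(F)*W = 155 + (-4)**2*125 = 155 + 16*125 = 155 + 2000 = 2155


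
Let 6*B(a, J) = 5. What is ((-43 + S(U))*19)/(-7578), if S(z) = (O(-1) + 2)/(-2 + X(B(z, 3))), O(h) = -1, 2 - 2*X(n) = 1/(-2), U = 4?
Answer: 2527/22734 ≈ 0.11116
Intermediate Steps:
B(a, J) = 5/6 (B(a, J) = (1/6)*5 = 5/6)
X(n) = 5/4 (X(n) = 1 - 1/2/(-2) = 1 - 1/2*(-1/2) = 1 + 1/4 = 5/4)
S(z) = -4/3 (S(z) = (-1 + 2)/(-2 + 5/4) = 1/(-3/4) = 1*(-4/3) = -4/3)
((-43 + S(U))*19)/(-7578) = ((-43 - 4/3)*19)/(-7578) = -133/3*19*(-1/7578) = -2527/3*(-1/7578) = 2527/22734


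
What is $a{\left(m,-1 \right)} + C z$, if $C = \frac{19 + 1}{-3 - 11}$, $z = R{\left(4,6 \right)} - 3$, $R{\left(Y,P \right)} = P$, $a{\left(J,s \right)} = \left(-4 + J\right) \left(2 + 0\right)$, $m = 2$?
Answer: $- \frac{58}{7} \approx -8.2857$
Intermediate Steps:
$a{\left(J,s \right)} = -8 + 2 J$ ($a{\left(J,s \right)} = \left(-4 + J\right) 2 = -8 + 2 J$)
$z = 3$ ($z = 6 - 3 = 3$)
$C = - \frac{10}{7}$ ($C = \frac{20}{-14} = 20 \left(- \frac{1}{14}\right) = - \frac{10}{7} \approx -1.4286$)
$a{\left(m,-1 \right)} + C z = \left(-8 + 2 \cdot 2\right) - \frac{30}{7} = \left(-8 + 4\right) - \frac{30}{7} = -4 - \frac{30}{7} = - \frac{58}{7}$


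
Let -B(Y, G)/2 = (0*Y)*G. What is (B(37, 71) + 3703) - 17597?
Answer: -13894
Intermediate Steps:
B(Y, G) = 0 (B(Y, G) = -2*0*Y*G = -0*G = -2*0 = 0)
(B(37, 71) + 3703) - 17597 = (0 + 3703) - 17597 = 3703 - 17597 = -13894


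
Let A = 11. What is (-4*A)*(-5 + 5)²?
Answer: 0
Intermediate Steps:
(-4*A)*(-5 + 5)² = (-4*11)*(-5 + 5)² = -44*0² = -44*0 = 0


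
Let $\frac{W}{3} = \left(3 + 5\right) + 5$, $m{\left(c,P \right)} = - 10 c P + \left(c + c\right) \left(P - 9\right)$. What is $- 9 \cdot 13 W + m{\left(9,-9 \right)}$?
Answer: $-4077$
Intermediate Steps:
$m{\left(c,P \right)} = - 10 P c + 2 c \left(-9 + P\right)$
$W = 39$ ($W = 3 \left(\left(3 + 5\right) + 5\right) = 3 \left(8 + 5\right) = 3 \cdot 13 = 39$)
$- 9 \cdot 13 W + m{\left(9,-9 \right)} = - 9 \cdot 13 \cdot 39 - 18 \left(9 + 4 \left(-9\right)\right) = \left(-9\right) 507 - 18 \left(9 - 36\right) = -4563 - 18 \left(-27\right) = -4563 + 486 = -4077$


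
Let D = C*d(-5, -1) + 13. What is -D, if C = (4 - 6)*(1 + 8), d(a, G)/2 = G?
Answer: -49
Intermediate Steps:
d(a, G) = 2*G
C = -18 (C = -2*9 = -18)
D = 49 (D = -36*(-1) + 13 = -18*(-2) + 13 = 36 + 13 = 49)
-D = -1*49 = -49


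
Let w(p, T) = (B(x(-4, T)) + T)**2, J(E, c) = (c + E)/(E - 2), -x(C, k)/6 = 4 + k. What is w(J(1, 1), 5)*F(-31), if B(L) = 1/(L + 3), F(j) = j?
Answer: -1999996/2601 ≈ -768.93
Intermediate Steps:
x(C, k) = -24 - 6*k (x(C, k) = -6*(4 + k) = -24 - 6*k)
B(L) = 1/(3 + L)
J(E, c) = (E + c)/(-2 + E)
w(p, T) = (T + 1/(-21 - 6*T))**2 (w(p, T) = (1/(3 + (-24 - 6*T)) + T)**2 = (1/(-21 - 6*T) + T)**2 = (T + 1/(-21 - 6*T))**2)
w(J(1, 1), 5)*F(-31) = (5 - 1/(21 + 6*5))**2*(-31) = (5 - 1/(21 + 30))**2*(-31) = (5 - 1/51)**2*(-31) = (254/51)**2*(-31) = (64516/2601)*(-31) = -1999996/2601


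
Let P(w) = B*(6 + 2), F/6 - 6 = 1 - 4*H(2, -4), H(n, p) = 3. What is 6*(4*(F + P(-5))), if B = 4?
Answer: 48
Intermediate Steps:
F = -30 (F = 36 + 6*(1 - 4*3) = 36 + 6*(1 - 12) = 36 + 6*(-11) = 36 - 66 = -30)
P(w) = 32 (P(w) = 4*(6 + 2) = 4*8 = 32)
6*(4*(F + P(-5))) = 6*(4*(-30 + 32)) = 6*(4*2) = 6*8 = 48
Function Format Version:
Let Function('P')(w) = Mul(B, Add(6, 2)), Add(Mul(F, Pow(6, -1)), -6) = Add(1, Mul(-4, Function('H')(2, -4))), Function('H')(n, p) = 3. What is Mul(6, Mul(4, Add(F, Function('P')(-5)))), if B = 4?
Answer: 48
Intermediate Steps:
F = -30 (F = Add(36, Mul(6, Add(1, Mul(-4, 3)))) = Add(36, Mul(6, Add(1, -12))) = Add(36, Mul(6, -11)) = Add(36, -66) = -30)
Function('P')(w) = 32 (Function('P')(w) = Mul(4, Add(6, 2)) = Mul(4, 8) = 32)
Mul(6, Mul(4, Add(F, Function('P')(-5)))) = Mul(6, Mul(4, Add(-30, 32))) = Mul(6, Mul(4, 2)) = Mul(6, 8) = 48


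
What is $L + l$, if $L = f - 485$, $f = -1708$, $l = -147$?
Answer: $-2340$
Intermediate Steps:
$L = -2193$ ($L = -1708 - 485 = -2193$)
$L + l = -2193 - 147 = -2340$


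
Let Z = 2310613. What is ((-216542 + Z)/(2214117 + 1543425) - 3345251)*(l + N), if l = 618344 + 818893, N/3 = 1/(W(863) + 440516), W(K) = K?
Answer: -1328988691661681739424841/276416688403 ≈ -4.8079e+12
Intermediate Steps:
N = 3/441379 (N = 3/(863 + 440516) = 3/441379 ≈ 6.7969e-6)
l = 1437237
((-216542 + Z)/(2214117 + 1543425) - 3345251)*(l + N) = ((-216542 + 2310613)/(2214117 + 1543425) - 3345251)*(1437237 + 3/441379) = (2094071/3757542 - 3345251)*(634366229826/441379) = -12569919038971/3757542*634366229826/441379 = -1328988691661681739424841/276416688403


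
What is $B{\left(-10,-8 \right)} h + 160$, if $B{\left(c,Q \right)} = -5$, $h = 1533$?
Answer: $-7505$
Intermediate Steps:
$B{\left(-10,-8 \right)} h + 160 = \left(-5\right) 1533 + 160 = -7665 + 160 = -7505$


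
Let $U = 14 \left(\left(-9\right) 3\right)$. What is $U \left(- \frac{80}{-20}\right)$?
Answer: $-1512$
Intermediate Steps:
$U = -378$ ($U = 14 \left(-27\right) = -378$)
$U \left(- \frac{80}{-20}\right) = - 378 \left(- \frac{80}{-20}\right) = - 378 \left(\left(-80\right) \left(- \frac{1}{20}\right)\right) = \left(-378\right) 4 = -1512$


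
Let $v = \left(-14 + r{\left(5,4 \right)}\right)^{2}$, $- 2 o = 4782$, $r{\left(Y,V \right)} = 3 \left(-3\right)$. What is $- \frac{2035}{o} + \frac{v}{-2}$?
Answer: $- \frac{1260769}{4782} \approx -263.65$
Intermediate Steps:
$r{\left(Y,V \right)} = -9$
$o = -2391$ ($o = \left(- \frac{1}{2}\right) 4782 = -2391$)
$v = 529$ ($v = \left(-14 - 9\right)^{2} = \left(-23\right)^{2} = 529$)
$- \frac{2035}{o} + \frac{v}{-2} = - \frac{2035}{-2391} + \frac{529}{-2} = \left(-2035\right) \left(- \frac{1}{2391}\right) + 529 \left(- \frac{1}{2}\right) = \frac{2035}{2391} - \frac{529}{2} = - \frac{1260769}{4782}$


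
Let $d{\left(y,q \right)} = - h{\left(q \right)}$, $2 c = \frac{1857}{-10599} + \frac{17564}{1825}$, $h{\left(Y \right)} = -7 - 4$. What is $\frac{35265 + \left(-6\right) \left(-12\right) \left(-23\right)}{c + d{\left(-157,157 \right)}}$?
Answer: $\frac{433403179050}{202773887} \approx 2137.4$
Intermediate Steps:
$h{\left(Y \right)} = -11$ ($h{\left(Y \right)} = -7 - 4 = -11$)
$c = \frac{60923937}{12895450}$ ($c = \frac{\frac{1857}{-10599} + \frac{17564}{1825}}{2} = \frac{1857 \left(- \frac{1}{10599}\right) + 17564 \cdot \frac{1}{1825}}{2} = \frac{- \frac{619}{3533} + \frac{17564}{1825}}{2} = \frac{1}{2} \cdot \frac{60923937}{6447725} = \frac{60923937}{12895450} \approx 4.7244$)
$d{\left(y,q \right)} = 11$ ($d{\left(y,q \right)} = \left(-1\right) \left(-11\right) = 11$)
$\frac{35265 + \left(-6\right) \left(-12\right) \left(-23\right)}{c + d{\left(-157,157 \right)}} = \frac{35265 + \left(-6\right) \left(-12\right) \left(-23\right)}{\frac{60923937}{12895450} + 11} = \frac{35265 + 72 \left(-23\right)}{\frac{202773887}{12895450}} = \left(35265 - 1656\right) \frac{12895450}{202773887} = 33609 \cdot \frac{12895450}{202773887} = \frac{433403179050}{202773887}$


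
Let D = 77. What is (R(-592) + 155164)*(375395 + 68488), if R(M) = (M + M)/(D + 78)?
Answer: 10675047023388/155 ≈ 6.8871e+10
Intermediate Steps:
R(M) = 2*M/155 (R(M) = (M + M)/(77 + 78) = (2*M)/155 = (2*M)*(1/155) = 2*M/155)
(R(-592) + 155164)*(375395 + 68488) = ((2/155)*(-592) + 155164)*(375395 + 68488) = (-1184/155 + 155164)*443883 = (24049236/155)*443883 = 10675047023388/155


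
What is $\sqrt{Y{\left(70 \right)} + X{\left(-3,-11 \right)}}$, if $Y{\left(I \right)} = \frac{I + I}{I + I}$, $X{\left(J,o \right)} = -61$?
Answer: $2 i \sqrt{15} \approx 7.746 i$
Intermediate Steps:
$Y{\left(I \right)} = 1$ ($Y{\left(I \right)} = \frac{2 I}{2 I} = 2 I \frac{1}{2 I} = 1$)
$\sqrt{Y{\left(70 \right)} + X{\left(-3,-11 \right)}} = \sqrt{1 - 61} = \sqrt{-60} = 2 i \sqrt{15}$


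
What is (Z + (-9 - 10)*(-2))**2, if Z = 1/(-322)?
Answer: 149695225/103684 ≈ 1443.8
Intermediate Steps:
Z = -1/322 ≈ -0.0031056
(Z + (-9 - 10)*(-2))**2 = (-1/322 + (-9 - 10)*(-2))**2 = (-1/322 - 19*(-2))**2 = (-1/322 + 38)**2 = (12235/322)**2 = 149695225/103684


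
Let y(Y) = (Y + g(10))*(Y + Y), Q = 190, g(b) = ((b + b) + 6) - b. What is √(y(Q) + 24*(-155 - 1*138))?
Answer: 4*√4453 ≈ 266.92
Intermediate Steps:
g(b) = 6 + b (g(b) = (2*b + 6) - b = (6 + 2*b) - b = 6 + b)
y(Y) = 2*Y*(16 + Y) (y(Y) = (Y + (6 + 10))*(Y + Y) = (Y + 16)*(2*Y) = (16 + Y)*(2*Y) = 2*Y*(16 + Y))
√(y(Q) + 24*(-155 - 1*138)) = √(2*190*(16 + 190) + 24*(-155 - 1*138)) = √(2*190*206 + 24*(-155 - 138)) = √(78280 + 24*(-293)) = √(78280 - 7032) = √71248 = 4*√4453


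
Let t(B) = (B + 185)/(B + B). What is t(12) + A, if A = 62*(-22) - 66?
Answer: -34123/24 ≈ -1421.8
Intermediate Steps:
A = -1430 (A = -1364 - 66 = -1430)
t(B) = (185 + B)/(2*B) (t(B) = (185 + B)/((2*B)) = (185 + B)*(1/(2*B)) = (185 + B)/(2*B))
t(12) + A = (1/2)*(185 + 12)/12 - 1430 = (1/2)*(1/12)*197 - 1430 = 197/24 - 1430 = -34123/24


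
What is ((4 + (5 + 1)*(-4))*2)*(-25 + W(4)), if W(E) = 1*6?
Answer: 760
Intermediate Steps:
W(E) = 6
((4 + (5 + 1)*(-4))*2)*(-25 + W(4)) = ((4 + (5 + 1)*(-4))*2)*(-25 + 6) = ((4 + 6*(-4))*2)*(-19) = ((4 - 24)*2)*(-19) = -20*2*(-19) = -40*(-19) = 760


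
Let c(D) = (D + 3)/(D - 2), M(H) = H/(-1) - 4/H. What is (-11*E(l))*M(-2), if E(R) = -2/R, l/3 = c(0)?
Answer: -176/9 ≈ -19.556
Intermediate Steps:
M(H) = -H - 4/H (M(H) = H*(-1) - 4/H = -H - 4/H)
c(D) = (3 + D)/(-2 + D)
l = -9/2 (l = 3*((3 + 0)/(-2 + 0)) = 3*(3/(-2)) = 3*(-½*3) = 3*(-3/2) = -9/2 ≈ -4.5000)
(-11*E(l))*M(-2) = (-(-22)/(-9/2))*(-1*(-2) - 4/(-2)) = (-(-22)*(-2)/9)*(2 - 4*(-½)) = (-11*4/9)*(2 + 2) = -44/9*4 = -176/9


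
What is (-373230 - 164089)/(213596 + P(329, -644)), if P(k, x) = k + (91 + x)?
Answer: -537319/213372 ≈ -2.5182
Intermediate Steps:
P(k, x) = 91 + k + x
(-373230 - 164089)/(213596 + P(329, -644)) = (-373230 - 164089)/(213596 + (91 + 329 - 644)) = -537319/(213596 - 224) = -537319/213372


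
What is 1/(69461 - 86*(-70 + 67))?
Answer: 1/69719 ≈ 1.4343e-5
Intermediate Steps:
1/(69461 - 86*(-70 + 67)) = 1/(69461 - 86*(-3)) = 1/(69461 + 258) = 1/69719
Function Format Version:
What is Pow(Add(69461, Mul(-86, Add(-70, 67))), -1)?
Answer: Rational(1, 69719) ≈ 1.4343e-5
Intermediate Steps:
Pow(Add(69461, Mul(-86, Add(-70, 67))), -1) = Pow(Add(69461, Mul(-86, -3)), -1) = Pow(Add(69461, 258), -1) = Pow(69719, -1) = Rational(1, 69719)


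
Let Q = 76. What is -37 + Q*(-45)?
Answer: -3457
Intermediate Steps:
-37 + Q*(-45) = -37 + 76*(-45) = -37 - 3420 = -3457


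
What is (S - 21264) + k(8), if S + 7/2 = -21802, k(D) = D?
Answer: -86123/2 ≈ -43062.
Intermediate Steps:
S = -43611/2 (S = -7/2 - 21802 = -43611/2 ≈ -21806.)
(S - 21264) + k(8) = (-43611/2 - 21264) + 8 = -86139/2 + 8 = -86123/2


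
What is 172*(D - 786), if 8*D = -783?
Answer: -304053/2 ≈ -1.5203e+5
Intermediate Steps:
D = -783/8 (D = (⅛)*(-783) = -783/8 ≈ -97.875)
172*(D - 786) = 172*(-783/8 - 786) = 172*(-7071/8) = -304053/2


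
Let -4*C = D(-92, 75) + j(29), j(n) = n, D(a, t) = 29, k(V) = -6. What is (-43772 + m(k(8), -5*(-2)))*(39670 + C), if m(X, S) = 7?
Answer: -3471045915/2 ≈ -1.7355e+9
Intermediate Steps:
C = -29/2 (C = -(29 + 29)/4 = -¼*58 = -29/2 ≈ -14.500)
(-43772 + m(k(8), -5*(-2)))*(39670 + C) = (-43772 + 7)*(39670 - 29/2) = -43765*79311/2 = -3471045915/2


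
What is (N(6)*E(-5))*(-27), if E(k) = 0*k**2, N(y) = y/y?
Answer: 0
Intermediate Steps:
N(y) = 1
E(k) = 0
(N(6)*E(-5))*(-27) = (1*0)*(-27) = 0*(-27) = 0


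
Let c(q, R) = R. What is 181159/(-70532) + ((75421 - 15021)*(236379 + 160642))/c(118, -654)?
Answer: -76880104675763/2096724 ≈ -3.6667e+7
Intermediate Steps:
181159/(-70532) + ((75421 - 15021)*(236379 + 160642))/c(118, -654) = 181159/(-70532) + ((75421 - 15021)*(236379 + 160642))/(-654) = 181159*(-1/70532) + (60400*397021)*(-1/654) = -16469/6412 + 23980068400*(-1/654) = -16469/6412 - 11990034200/327 = -76880104675763/2096724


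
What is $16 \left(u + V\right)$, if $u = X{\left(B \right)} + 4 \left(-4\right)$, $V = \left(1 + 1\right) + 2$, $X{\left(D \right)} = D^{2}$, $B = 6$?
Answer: $384$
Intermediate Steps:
$V = 4$ ($V = 2 + 2 = 4$)
$u = 20$ ($u = 6^{2} + 4 \left(-4\right) = 36 - 16 = 20$)
$16 \left(u + V\right) = 16 \left(20 + 4\right) = 16 \cdot 24 = 384$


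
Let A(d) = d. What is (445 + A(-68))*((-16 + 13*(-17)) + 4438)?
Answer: 1583777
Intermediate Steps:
(445 + A(-68))*((-16 + 13*(-17)) + 4438) = (445 - 68)*((-16 + 13*(-17)) + 4438) = 377*((-16 - 221) + 4438) = 377*(-237 + 4438) = 377*4201 = 1583777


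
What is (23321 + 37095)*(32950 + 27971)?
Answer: 3680603136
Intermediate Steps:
(23321 + 37095)*(32950 + 27971) = 60416*60921 = 3680603136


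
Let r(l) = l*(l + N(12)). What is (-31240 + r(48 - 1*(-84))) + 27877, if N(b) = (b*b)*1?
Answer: 33069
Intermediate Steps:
N(b) = b**2 (N(b) = b**2*1 = b**2)
r(l) = l*(144 + l) (r(l) = l*(l + 12**2) = l*(l + 144) = l*(144 + l))
(-31240 + r(48 - 1*(-84))) + 27877 = (-31240 + (48 - 1*(-84))*(144 + (48 - 1*(-84)))) + 27877 = (-31240 + (48 + 84)*(144 + (48 + 84))) + 27877 = (-31240 + 132*(144 + 132)) + 27877 = (-31240 + 132*276) + 27877 = (-31240 + 36432) + 27877 = 5192 + 27877 = 33069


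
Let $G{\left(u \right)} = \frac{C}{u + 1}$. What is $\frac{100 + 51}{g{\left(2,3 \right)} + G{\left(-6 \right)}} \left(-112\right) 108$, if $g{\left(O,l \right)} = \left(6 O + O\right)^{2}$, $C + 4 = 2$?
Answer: $- \frac{4566240}{491} \approx -9299.9$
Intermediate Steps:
$C = -2$ ($C = -4 + 2 = -2$)
$G{\left(u \right)} = - \frac{2}{1 + u}$ ($G{\left(u \right)} = \frac{1}{u + 1} \left(-2\right) = \frac{1}{1 + u} \left(-2\right) = - \frac{2}{1 + u}$)
$g{\left(O,l \right)} = 49 O^{2}$ ($g{\left(O,l \right)} = \left(7 O\right)^{2} = 49 O^{2}$)
$\frac{100 + 51}{g{\left(2,3 \right)} + G{\left(-6 \right)}} \left(-112\right) 108 = \frac{100 + 51}{49 \cdot 2^{2} - \frac{2}{1 - 6}} \left(-112\right) 108 = \frac{151}{49 \cdot 4 - \frac{2}{-5}} \left(-112\right) 108 = \frac{151}{196 - - \frac{2}{5}} \left(-112\right) 108 = \frac{151}{196 + \frac{2}{5}} \left(-112\right) 108 = \frac{151}{\frac{982}{5}} \left(-112\right) 108 = 151 \cdot \frac{5}{982} \left(-112\right) 108 = \frac{755}{982} \left(-112\right) 108 = \left(- \frac{42280}{491}\right) 108 = - \frac{4566240}{491}$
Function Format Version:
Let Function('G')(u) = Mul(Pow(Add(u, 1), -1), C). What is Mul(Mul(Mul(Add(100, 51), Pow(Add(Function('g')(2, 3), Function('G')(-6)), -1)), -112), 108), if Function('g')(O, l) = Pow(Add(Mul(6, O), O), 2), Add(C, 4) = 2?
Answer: Rational(-4566240, 491) ≈ -9299.9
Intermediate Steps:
C = -2 (C = Add(-4, 2) = -2)
Function('G')(u) = Mul(-2, Pow(Add(1, u), -1)) (Function('G')(u) = Mul(Pow(Add(u, 1), -1), -2) = Mul(Pow(Add(1, u), -1), -2) = Mul(-2, Pow(Add(1, u), -1)))
Function('g')(O, l) = Mul(49, Pow(O, 2)) (Function('g')(O, l) = Pow(Mul(7, O), 2) = Mul(49, Pow(O, 2)))
Mul(Mul(Mul(Add(100, 51), Pow(Add(Function('g')(2, 3), Function('G')(-6)), -1)), -112), 108) = Mul(Mul(Mul(Add(100, 51), Pow(Add(Mul(49, Pow(2, 2)), Mul(-2, Pow(Add(1, -6), -1))), -1)), -112), 108) = Mul(Mul(Mul(151, Pow(Add(Mul(49, 4), Mul(-2, Pow(-5, -1))), -1)), -112), 108) = Mul(Mul(Mul(151, Pow(Add(196, Mul(-2, Rational(-1, 5))), -1)), -112), 108) = Mul(Mul(Mul(151, Pow(Add(196, Rational(2, 5)), -1)), -112), 108) = Mul(Mul(Mul(151, Pow(Rational(982, 5), -1)), -112), 108) = Mul(Mul(Mul(151, Rational(5, 982)), -112), 108) = Mul(Mul(Rational(755, 982), -112), 108) = Mul(Rational(-42280, 491), 108) = Rational(-4566240, 491)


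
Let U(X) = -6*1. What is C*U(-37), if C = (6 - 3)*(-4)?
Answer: 72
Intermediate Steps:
U(X) = -6
C = -12 (C = 3*(-4) = -12)
C*U(-37) = -12*(-6) = 72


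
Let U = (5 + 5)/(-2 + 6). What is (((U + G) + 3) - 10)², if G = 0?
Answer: 81/4 ≈ 20.250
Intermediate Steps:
U = 5/2 (U = 10/4 = 10*(¼) = 5/2 ≈ 2.5000)
(((U + G) + 3) - 10)² = (((5/2 + 0) + 3) - 10)² = ((5/2 + 3) - 10)² = (11/2 - 10)² = (-9/2)² = 81/4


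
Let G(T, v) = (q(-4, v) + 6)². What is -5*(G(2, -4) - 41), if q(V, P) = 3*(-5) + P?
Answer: -640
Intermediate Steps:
q(V, P) = -15 + P
G(T, v) = (-9 + v)² (G(T, v) = ((-15 + v) + 6)² = (-9 + v)²)
-5*(G(2, -4) - 41) = -5*((-9 - 4)² - 41) = -5*((-13)² - 41) = -5*(169 - 41) = -5*128 = -640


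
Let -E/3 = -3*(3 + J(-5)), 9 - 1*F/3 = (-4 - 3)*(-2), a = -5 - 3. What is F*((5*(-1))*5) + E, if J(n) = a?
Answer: 330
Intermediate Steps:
a = -8
J(n) = -8
F = -15 (F = 27 - 3*(-4 - 3)*(-2) = 27 - (-21)*(-2) = 27 - 3*14 = 27 - 42 = -15)
E = -45 (E = -(-9)*(3 - 8) = -(-9)*(-5) = -3*15 = -45)
F*((5*(-1))*5) + E = -15*5*(-1)*5 - 45 = -(-75)*5 - 45 = -15*(-25) - 45 = 375 - 45 = 330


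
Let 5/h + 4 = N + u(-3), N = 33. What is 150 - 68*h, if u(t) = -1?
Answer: 965/7 ≈ 137.86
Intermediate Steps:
h = 5/28 (h = 5/(-4 + (33 - 1)) = 5/(-4 + 32) = 5/28 ≈ 0.17857)
150 - 68*h = 150 - 68*5/28 = 150 - 85/7 = 965/7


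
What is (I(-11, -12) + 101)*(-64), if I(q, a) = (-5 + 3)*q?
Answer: -7872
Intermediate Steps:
I(q, a) = -2*q
(I(-11, -12) + 101)*(-64) = (-2*(-11) + 101)*(-64) = (22 + 101)*(-64) = 123*(-64) = -7872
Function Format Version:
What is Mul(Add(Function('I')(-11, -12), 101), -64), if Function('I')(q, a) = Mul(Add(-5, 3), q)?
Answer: -7872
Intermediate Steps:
Function('I')(q, a) = Mul(-2, q)
Mul(Add(Function('I')(-11, -12), 101), -64) = Mul(Add(Mul(-2, -11), 101), -64) = Mul(Add(22, 101), -64) = Mul(123, -64) = -7872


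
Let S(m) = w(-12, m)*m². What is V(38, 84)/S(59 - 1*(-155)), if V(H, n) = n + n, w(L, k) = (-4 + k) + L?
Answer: 7/377817 ≈ 1.8527e-5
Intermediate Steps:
w(L, k) = -4 + L + k
V(H, n) = 2*n
S(m) = m²*(-16 + m) (S(m) = (-4 - 12 + m)*m² = (-16 + m)*m² = m²*(-16 + m))
V(38, 84)/S(59 - 1*(-155)) = (2*84)/(((59 - 1*(-155))²*(-16 + (59 - 1*(-155))))) = 168/(((59 + 155)²*(-16 + (59 + 155)))) = 168/((214²*(-16 + 214))) = 168/((45796*198)) = 168/9067608 = 168*(1/9067608) = 7/377817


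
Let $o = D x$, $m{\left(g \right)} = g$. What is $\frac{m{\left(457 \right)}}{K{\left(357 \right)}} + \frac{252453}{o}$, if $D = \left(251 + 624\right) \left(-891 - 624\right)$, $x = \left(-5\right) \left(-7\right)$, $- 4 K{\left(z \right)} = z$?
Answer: $- \frac{4043029201}{788746875} \approx -5.1259$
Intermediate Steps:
$K{\left(z \right)} = - \frac{z}{4}$
$x = 35$
$D = -1325625$ ($D = 875 \left(-1515\right) = -1325625$)
$o = -46396875$ ($o = \left(-1325625\right) 35 = -46396875$)
$\frac{m{\left(457 \right)}}{K{\left(357 \right)}} + \frac{252453}{o} = \frac{457}{\left(- \frac{1}{4}\right) 357} + \frac{252453}{-46396875} = \frac{457}{- \frac{357}{4}} + 252453 \left(- \frac{1}{46396875}\right) = 457 \left(- \frac{4}{357}\right) - \frac{84151}{15465625} = - \frac{1828}{357} - \frac{84151}{15465625} = - \frac{4043029201}{788746875}$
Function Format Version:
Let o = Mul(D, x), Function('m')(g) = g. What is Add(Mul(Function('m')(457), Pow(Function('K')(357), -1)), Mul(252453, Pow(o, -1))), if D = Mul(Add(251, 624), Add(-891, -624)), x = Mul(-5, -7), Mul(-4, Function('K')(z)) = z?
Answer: Rational(-4043029201, 788746875) ≈ -5.1259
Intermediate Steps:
Function('K')(z) = Mul(Rational(-1, 4), z)
x = 35
D = -1325625 (D = Mul(875, -1515) = -1325625)
o = -46396875 (o = Mul(-1325625, 35) = -46396875)
Add(Mul(Function('m')(457), Pow(Function('K')(357), -1)), Mul(252453, Pow(o, -1))) = Add(Mul(457, Pow(Mul(Rational(-1, 4), 357), -1)), Mul(252453, Pow(-46396875, -1))) = Add(Mul(457, Pow(Rational(-357, 4), -1)), Mul(252453, Rational(-1, 46396875))) = Add(Mul(457, Rational(-4, 357)), Rational(-84151, 15465625)) = Add(Rational(-1828, 357), Rational(-84151, 15465625)) = Rational(-4043029201, 788746875)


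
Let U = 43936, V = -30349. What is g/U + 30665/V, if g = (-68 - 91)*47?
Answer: -1574095517/1333413664 ≈ -1.1805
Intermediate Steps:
g = -7473 (g = -159*47 = -7473)
g/U + 30665/V = -7473/43936 + 30665/(-30349) = -7473*1/43936 + 30665*(-1/30349) = -7473/43936 - 30665/30349 = -1574095517/1333413664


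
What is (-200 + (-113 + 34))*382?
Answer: -106578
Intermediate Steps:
(-200 + (-113 + 34))*382 = (-200 - 79)*382 = -279*382 = -106578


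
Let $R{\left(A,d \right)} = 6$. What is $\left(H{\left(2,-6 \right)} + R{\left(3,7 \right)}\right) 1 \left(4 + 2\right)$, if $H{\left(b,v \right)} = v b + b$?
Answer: $-24$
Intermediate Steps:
$H{\left(b,v \right)} = b + b v$ ($H{\left(b,v \right)} = b v + b = b + b v$)
$\left(H{\left(2,-6 \right)} + R{\left(3,7 \right)}\right) 1 \left(4 + 2\right) = \left(2 \left(1 - 6\right) + 6\right) 1 \left(4 + 2\right) = \left(2 \left(-5\right) + 6\right) 1 \cdot 6 = \left(-10 + 6\right) 6 = \left(-4\right) 6 = -24$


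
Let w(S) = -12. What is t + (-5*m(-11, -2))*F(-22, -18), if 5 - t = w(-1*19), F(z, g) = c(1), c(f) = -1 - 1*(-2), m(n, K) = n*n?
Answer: -588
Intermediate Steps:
m(n, K) = n**2
c(f) = 1 (c(f) = -1 + 2 = 1)
F(z, g) = 1
t = 17 (t = 5 - 1*(-12) = 5 + 12 = 17)
t + (-5*m(-11, -2))*F(-22, -18) = 17 - 5*(-11)**2*1 = 17 - 5*121*1 = 17 - 605*1 = 17 - 605 = -588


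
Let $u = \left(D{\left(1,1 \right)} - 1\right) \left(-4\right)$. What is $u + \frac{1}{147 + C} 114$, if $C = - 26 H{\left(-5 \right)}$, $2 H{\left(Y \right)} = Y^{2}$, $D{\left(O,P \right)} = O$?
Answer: $- \frac{57}{89} \approx -0.64045$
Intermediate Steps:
$H{\left(Y \right)} = \frac{Y^{2}}{2}$
$C = -325$ ($C = - 26 \frac{\left(-5\right)^{2}}{2} = - 26 \cdot \frac{1}{2} \cdot 25 = \left(-26\right) \frac{25}{2} = -325$)
$u = 0$ ($u = \left(1 - 1\right) \left(-4\right) = 0 \left(-4\right) = 0$)
$u + \frac{1}{147 + C} 114 = 0 + \frac{1}{147 - 325} \cdot 114 = 0 + \frac{1}{-178} \cdot 114 = 0 - \frac{57}{89} = - \frac{57}{89}$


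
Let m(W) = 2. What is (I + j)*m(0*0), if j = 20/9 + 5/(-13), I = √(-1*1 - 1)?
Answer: 430/117 + 2*I*√2 ≈ 3.6752 + 2.8284*I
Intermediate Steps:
I = I*√2 (I = √(-1 - 1) = √(-2) = I*√2 ≈ 1.4142*I)
j = 215/117 (j = 20*(⅑) + 5*(-1/13) = 20/9 - 5/13 = 215/117 ≈ 1.8376)
(I + j)*m(0*0) = (I*√2 + 215/117)*2 = (215/117 + I*√2)*2 = 430/117 + 2*I*√2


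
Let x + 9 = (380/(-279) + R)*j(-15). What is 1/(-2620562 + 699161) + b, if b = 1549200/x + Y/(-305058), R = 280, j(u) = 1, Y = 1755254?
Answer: 42181860217604825092/7349105290373847 ≈ 5739.7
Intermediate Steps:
x = 75229/279 (x = -9 + (380/(-279) + 280)*1 = -9 + (380*(-1/279) + 280)*1 = -9 + (-380/279 + 280)*1 = -9 + (77740/279)*1 = -9 + 77740/279 = 75229/279 ≈ 269.64)
b = 65861098575617/11474604141 (b = 1549200/(75229/279) + 1755254/(-305058) = 1549200*(279/75229) + 1755254*(-1/305058) = 432226800/75229 - 877627/152529 = 65861098575617/11474604141 ≈ 5739.7)
1/(-2620562 + 699161) + b = 1/(-2620562 + 699161) + 65861098575617/11474604141 = 1/(-1921401) + 65861098575617/11474604141 = -1/1921401 + 65861098575617/11474604141 = 42181860217604825092/7349105290373847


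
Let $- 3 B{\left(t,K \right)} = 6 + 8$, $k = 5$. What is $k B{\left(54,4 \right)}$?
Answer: $- \frac{70}{3} \approx -23.333$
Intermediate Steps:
$B{\left(t,K \right)} = - \frac{14}{3}$ ($B{\left(t,K \right)} = - \frac{6 + 8}{3} = \left(- \frac{1}{3}\right) 14 = - \frac{14}{3}$)
$k B{\left(54,4 \right)} = 5 \left(- \frac{14}{3}\right) = - \frac{70}{3}$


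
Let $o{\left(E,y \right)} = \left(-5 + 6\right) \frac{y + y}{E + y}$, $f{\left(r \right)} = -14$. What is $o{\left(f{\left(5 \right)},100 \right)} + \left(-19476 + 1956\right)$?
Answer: $- \frac{753260}{43} \approx -17518.0$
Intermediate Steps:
$o{\left(E,y \right)} = \frac{2 y}{E + y}$ ($o{\left(E,y \right)} = 1 \frac{2 y}{E + y} = \frac{2 y}{E + y}$)
$o{\left(f{\left(5 \right)},100 \right)} + \left(-19476 + 1956\right) = 2 \cdot 100 \frac{1}{-14 + 100} + \left(-19476 + 1956\right) = 2 \cdot 100 \cdot \frac{1}{86} - 17520 = \frac{100}{43} - 17520 = - \frac{753260}{43}$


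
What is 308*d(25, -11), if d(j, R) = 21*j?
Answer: 161700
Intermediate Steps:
308*d(25, -11) = 308*(21*25) = 308*525 = 161700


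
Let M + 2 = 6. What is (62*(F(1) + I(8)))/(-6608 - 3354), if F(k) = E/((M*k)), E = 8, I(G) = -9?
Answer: 217/4981 ≈ 0.043566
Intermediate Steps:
M = 4 (M = -2 + 6 = 4)
F(k) = 2/k (F(k) = 8/((4*k)) = 8*(1/(4*k)) = 2/k)
(62*(F(1) + I(8)))/(-6608 - 3354) = (62*(2/1 - 9))/(-6608 - 3354) = (62*(2*1 - 9))/(-9962) = (62*(2 - 9))*(-1/9962) = (62*(-7))*(-1/9962) = -434*(-1/9962) = 217/4981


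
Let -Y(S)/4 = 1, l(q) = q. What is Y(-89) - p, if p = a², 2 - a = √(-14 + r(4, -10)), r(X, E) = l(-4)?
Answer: 10 + 12*I*√2 ≈ 10.0 + 16.971*I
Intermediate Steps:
r(X, E) = -4
a = 2 - 3*I*√2 (a = 2 - √(-14 - 4) = 2 - √(-18) = 2 - 3*I*√2 ≈ 2.0 - 4.2426*I)
Y(S) = -4 (Y(S) = -4*1 = -4)
p = (2 - 3*I*√2)² ≈ -14.0 - 16.971*I
Y(-89) - p = -4 - (2 - 3*I*√2)²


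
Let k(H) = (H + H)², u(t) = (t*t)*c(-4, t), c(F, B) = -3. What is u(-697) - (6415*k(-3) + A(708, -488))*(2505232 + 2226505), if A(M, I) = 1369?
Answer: -1099226548160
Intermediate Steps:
u(t) = -3*t² (u(t) = (t*t)*(-3) = t²*(-3) = -3*t²)
k(H) = 4*H² (k(H) = (2*H)² = 4*H²)
u(-697) - (6415*k(-3) + A(708, -488))*(2505232 + 2226505) = -3*(-697)² - (6415*(4*(-3)²) + 1369)*(2505232 + 2226505) = -3*485809 - (6415*(4*9) + 1369)*4731737 = -1457427 - (6415*36 + 1369)*4731737 = -1457427 - (230940 + 1369)*4731737 = -1457427 - 232309*4731737 = -1457427 - 1*1099225090733 = -1457427 - 1099225090733 = -1099226548160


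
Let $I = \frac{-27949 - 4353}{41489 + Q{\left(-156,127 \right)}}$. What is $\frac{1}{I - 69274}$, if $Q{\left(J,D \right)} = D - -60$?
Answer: $- \frac{20838}{1443547763} \approx -1.4435 \cdot 10^{-5}$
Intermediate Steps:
$Q{\left(J,D \right)} = 60 + D$ ($Q{\left(J,D \right)} = D + 60 = 60 + D$)
$I = - \frac{16151}{20838}$ ($I = \frac{-27949 - 4353}{41489 + \left(60 + 127\right)} = - \frac{32302}{41489 + 187} = - \frac{32302}{41676} = \left(-32302\right) \frac{1}{41676} = - \frac{16151}{20838} \approx -0.77507$)
$\frac{1}{I - 69274} = \frac{1}{- \frac{16151}{20838} - 69274} = \frac{1}{- \frac{1443547763}{20838}} = - \frac{20838}{1443547763}$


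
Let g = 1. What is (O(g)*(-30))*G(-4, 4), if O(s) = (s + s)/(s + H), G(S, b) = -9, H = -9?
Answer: -135/2 ≈ -67.500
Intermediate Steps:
O(s) = 2*s/(-9 + s) (O(s) = (s + s)/(s - 9) = (2*s)/(-9 + s) = 2*s/(-9 + s))
(O(g)*(-30))*G(-4, 4) = ((2*1/(-9 + 1))*(-30))*(-9) = ((2*1/(-8))*(-30))*(-9) = ((2*1*(-1/8))*(-30))*(-9) = -1/4*(-30)*(-9) = (15/2)*(-9) = -135/2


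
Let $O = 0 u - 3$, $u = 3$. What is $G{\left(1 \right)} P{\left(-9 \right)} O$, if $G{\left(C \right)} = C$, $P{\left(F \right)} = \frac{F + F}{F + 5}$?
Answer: $- \frac{27}{2} \approx -13.5$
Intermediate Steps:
$P{\left(F \right)} = \frac{2 F}{5 + F}$
$O = -3$ ($O = 0 \cdot 3 - 3 = 0 - 3 = -3$)
$G{\left(1 \right)} P{\left(-9 \right)} O = 1 \cdot 2 \left(-9\right) \frac{1}{5 - 9} \left(-3\right) = 1 \cdot 2 \left(-9\right) \frac{1}{-4} \left(-3\right) = 1 \cdot 2 \left(-9\right) \left(- \frac{1}{4}\right) \left(-3\right) = 1 \cdot \frac{9}{2} \left(-3\right) = \frac{9}{2} \left(-3\right) = - \frac{27}{2}$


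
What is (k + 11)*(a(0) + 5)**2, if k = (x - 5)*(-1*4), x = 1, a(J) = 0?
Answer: 675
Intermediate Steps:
k = 16 (k = (1 - 5)*(-1*4) = -4*(-4) = 16)
(k + 11)*(a(0) + 5)**2 = (16 + 11)*(0 + 5)**2 = 27*5**2 = 27*25 = 675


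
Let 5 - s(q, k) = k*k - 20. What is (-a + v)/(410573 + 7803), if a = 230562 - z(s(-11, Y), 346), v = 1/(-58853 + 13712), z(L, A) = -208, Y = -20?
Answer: -336038341/609222936 ≈ -0.55159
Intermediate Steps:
s(q, k) = 25 - k² (s(q, k) = 5 - (k*k - 20) = 5 - (k² - 20) = 5 - (-20 + k²) = 5 + (20 - k²) = 25 - k²)
v = -1/45141 (v = 1/(-45141) = -1/45141 ≈ -2.2153e-5)
a = 230770 (a = 230562 - 1*(-208) = 230562 + 208 = 230770)
(-a + v)/(410573 + 7803) = (-1*230770 - 1/45141)/(410573 + 7803) = (-230770 - 1/45141)/418376 = -10417188571/45141*1/418376 = -336038341/609222936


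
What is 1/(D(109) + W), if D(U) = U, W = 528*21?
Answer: 1/11197 ≈ 8.9310e-5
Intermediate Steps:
W = 11088
1/(D(109) + W) = 1/(109 + 11088) = 1/11197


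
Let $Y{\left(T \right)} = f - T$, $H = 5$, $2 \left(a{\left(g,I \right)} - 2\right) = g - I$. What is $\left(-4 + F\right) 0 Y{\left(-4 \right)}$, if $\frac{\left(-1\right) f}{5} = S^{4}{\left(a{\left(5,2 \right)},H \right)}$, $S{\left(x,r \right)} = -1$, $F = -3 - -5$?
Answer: $0$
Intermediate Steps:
$a{\left(g,I \right)} = 2 + \frac{g}{2} - \frac{I}{2}$ ($a{\left(g,I \right)} = 2 + \frac{g - I}{2} = 2 - \left(\frac{I}{2} - \frac{g}{2}\right) = 2 + \frac{g}{2} - \frac{I}{2}$)
$F = 2$ ($F = -3 + 5 = 2$)
$f = -5$ ($f = - 5 \left(-1\right)^{4} = \left(-5\right) 1 = -5$)
$Y{\left(T \right)} = -5 - T$
$\left(-4 + F\right) 0 Y{\left(-4 \right)} = \left(-4 + 2\right) 0 \left(-5 - -4\right) = \left(-2\right) 0 \left(-5 + 4\right) = 0 \left(-1\right) = 0$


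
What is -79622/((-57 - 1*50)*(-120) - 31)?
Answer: -79622/12809 ≈ -6.2161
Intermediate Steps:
-79622/((-57 - 1*50)*(-120) - 31) = -79622/((-57 - 50)*(-120) - 31) = -79622/(-107*(-120) - 31) = -79622/(12840 - 31) = -79622/12809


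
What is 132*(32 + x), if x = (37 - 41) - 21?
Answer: 924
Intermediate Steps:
x = -25 (x = -4 - 21 = -25)
132*(32 + x) = 132*(32 - 25) = 132*7 = 924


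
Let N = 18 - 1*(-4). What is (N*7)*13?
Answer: 2002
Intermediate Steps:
N = 22 (N = 18 + 4 = 22)
(N*7)*13 = (22*7)*13 = 154*13 = 2002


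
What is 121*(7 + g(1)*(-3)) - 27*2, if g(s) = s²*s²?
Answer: 430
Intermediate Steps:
g(s) = s⁴
121*(7 + g(1)*(-3)) - 27*2 = 121*(7 + 1⁴*(-3)) - 27*2 = 121*(7 + 1*(-3)) - 54 = 121*(7 - 3) - 54 = 121*4 - 54 = 484 - 54 = 430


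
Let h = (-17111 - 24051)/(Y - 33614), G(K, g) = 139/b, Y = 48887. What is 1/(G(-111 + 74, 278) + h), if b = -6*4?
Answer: -122184/1036945 ≈ -0.11783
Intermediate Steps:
b = -24
G(K, g) = -139/24 (G(K, g) = 139/(-24) = 139*(-1/24) = -139/24)
h = -41162/15273 (h = (-17111 - 24051)/(48887 - 33614) = -41162/15273 ≈ -2.6951)
1/(G(-111 + 74, 278) + h) = 1/(-139/24 - 41162/15273) = 1/(-1036945/122184) = -122184/1036945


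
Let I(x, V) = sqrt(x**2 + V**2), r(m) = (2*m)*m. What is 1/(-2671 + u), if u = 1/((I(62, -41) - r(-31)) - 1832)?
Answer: -7525271343/20100001762540 + sqrt(221)/20100001762540 ≈ -0.00037439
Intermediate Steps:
r(m) = 2*m**2
I(x, V) = sqrt(V**2 + x**2)
u = 1/(-3754 + 5*sqrt(221)) (u = 1/((sqrt((-41)**2 + 62**2) - 2*(-31)**2) - 1832) = 1/((sqrt(1681 + 3844) - 2*961) - 1832) = 1/((sqrt(5525) - 1*1922) - 1832) = 1/((5*sqrt(221) - 1922) - 1832) = 1/((-1922 + 5*sqrt(221)) - 1832) = 1/(-3754 + 5*sqrt(221)) ≈ -0.00027176)
1/(-2671 + u) = 1/(-2671 + (-3754/14086991 - 5*sqrt(221)/14086991)) = 1/(-37626356715/14086991 - 5*sqrt(221)/14086991)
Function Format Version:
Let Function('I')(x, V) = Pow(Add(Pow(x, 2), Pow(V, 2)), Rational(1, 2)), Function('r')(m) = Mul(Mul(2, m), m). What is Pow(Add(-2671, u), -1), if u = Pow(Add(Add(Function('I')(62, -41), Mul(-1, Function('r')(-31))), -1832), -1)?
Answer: Add(Rational(-7525271343, 20100001762540), Mul(Rational(1, 20100001762540), Pow(221, Rational(1, 2)))) ≈ -0.00037439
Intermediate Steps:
Function('r')(m) = Mul(2, Pow(m, 2))
Function('I')(x, V) = Pow(Add(Pow(V, 2), Pow(x, 2)), Rational(1, 2))
u = Pow(Add(-3754, Mul(5, Pow(221, Rational(1, 2)))), -1) (u = Pow(Add(Add(Pow(Add(Pow(-41, 2), Pow(62, 2)), Rational(1, 2)), Mul(-1, Mul(2, Pow(-31, 2)))), -1832), -1) = Pow(Add(Add(Pow(Add(1681, 3844), Rational(1, 2)), Mul(-1, Mul(2, 961))), -1832), -1) = Pow(Add(Add(Pow(5525, Rational(1, 2)), Mul(-1, 1922)), -1832), -1) = Pow(Add(Add(Mul(5, Pow(221, Rational(1, 2))), -1922), -1832), -1) = Pow(Add(Add(-1922, Mul(5, Pow(221, Rational(1, 2)))), -1832), -1) = Pow(Add(-3754, Mul(5, Pow(221, Rational(1, 2)))), -1) ≈ -0.00027176)
Pow(Add(-2671, u), -1) = Pow(Add(-2671, Add(Rational(-3754, 14086991), Mul(Rational(-5, 14086991), Pow(221, Rational(1, 2))))), -1) = Pow(Add(Rational(-37626356715, 14086991), Mul(Rational(-5, 14086991), Pow(221, Rational(1, 2)))), -1)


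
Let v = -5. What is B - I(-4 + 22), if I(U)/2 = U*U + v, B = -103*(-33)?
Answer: 2761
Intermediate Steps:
B = 3399
I(U) = -10 + 2*U² (I(U) = 2*(U*U - 5) = 2*(U² - 5) = 2*(-5 + U²) = -10 + 2*U²)
B - I(-4 + 22) = 3399 - (-10 + 2*(-4 + 22)²) = 3399 - (-10 + 2*18²) = 3399 - (-10 + 2*324) = 3399 - (-10 + 648) = 3399 - 1*638 = 3399 - 638 = 2761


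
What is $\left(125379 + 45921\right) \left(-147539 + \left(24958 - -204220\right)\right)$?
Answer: $13984760700$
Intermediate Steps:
$\left(125379 + 45921\right) \left(-147539 + \left(24958 - -204220\right)\right) = 171300 \left(-147539 + \left(24958 + 204220\right)\right) = 171300 \left(-147539 + 229178\right) = 171300 \cdot 81639 = 13984760700$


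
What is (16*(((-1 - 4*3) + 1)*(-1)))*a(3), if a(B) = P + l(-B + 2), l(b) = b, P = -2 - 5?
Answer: -1536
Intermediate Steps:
P = -7
a(B) = -5 - B (a(B) = -7 + (-B + 2) = -7 + (2 - B) = -5 - B)
(16*(((-1 - 4*3) + 1)*(-1)))*a(3) = (16*(((-1 - 4*3) + 1)*(-1)))*(-5 - 1*3) = (16*(((-1 - 12) + 1)*(-1)))*(-5 - 3) = (16*((-13 + 1)*(-1)))*(-8) = (16*(-12*(-1)))*(-8) = (16*12)*(-8) = 192*(-8) = -1536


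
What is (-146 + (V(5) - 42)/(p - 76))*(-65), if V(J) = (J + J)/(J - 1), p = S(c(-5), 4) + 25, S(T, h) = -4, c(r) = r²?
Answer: 207753/22 ≈ 9443.3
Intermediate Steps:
p = 21 (p = -4 + 25 = 21)
V(J) = 2*J/(-1 + J) (V(J) = (2*J)/(-1 + J) = 2*J/(-1 + J))
(-146 + (V(5) - 42)/(p - 76))*(-65) = (-146 + (2*5/(-1 + 5) - 42)/(21 - 76))*(-65) = (-146 + (2*5/4 - 42)/(-55))*(-65) = (-146 + (2*5*(¼) - 42)*(-1/55))*(-65) = (-146 + (5/2 - 42)*(-1/55))*(-65) = (-146 - 79/2*(-1/55))*(-65) = (-146 + 79/110)*(-65) = -15981/110*(-65) = 207753/22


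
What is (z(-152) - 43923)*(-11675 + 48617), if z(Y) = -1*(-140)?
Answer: -1617431586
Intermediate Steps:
z(Y) = 140
(z(-152) - 43923)*(-11675 + 48617) = (140 - 43923)*(-11675 + 48617) = -43783*36942 = -1617431586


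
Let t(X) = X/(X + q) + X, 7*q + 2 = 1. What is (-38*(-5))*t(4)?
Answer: 25840/27 ≈ 957.04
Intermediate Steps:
q = -1/7 (q = -2/7 + (1/7)*1 = -2/7 + 1/7 = -1/7 ≈ -0.14286)
t(X) = X + X/(-1/7 + X) (t(X) = X/(X - 1/7) + X = X/(-1/7 + X) + X = X + X/(-1/7 + X))
(-38*(-5))*t(4) = (-38*(-5))*(4*(6 + 7*4)/(-1 + 7*4)) = 190*(4*(6 + 28)/(-1 + 28)) = 190*(4*34/27) = 190*(4*(1/27)*34) = 190*(136/27) = 25840/27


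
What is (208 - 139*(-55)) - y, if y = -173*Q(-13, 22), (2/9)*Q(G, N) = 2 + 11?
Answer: 35947/2 ≈ 17974.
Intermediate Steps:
Q(G, N) = 117/2 (Q(G, N) = 9*(2 + 11)/2 = (9/2)*13 = 117/2)
y = -20241/2 (y = -173*117/2 = -20241/2 ≈ -10121.)
(208 - 139*(-55)) - y = (208 - 139*(-55)) - 1*(-20241/2) = (208 + 7645) + 20241/2 = 7853 + 20241/2 = 35947/2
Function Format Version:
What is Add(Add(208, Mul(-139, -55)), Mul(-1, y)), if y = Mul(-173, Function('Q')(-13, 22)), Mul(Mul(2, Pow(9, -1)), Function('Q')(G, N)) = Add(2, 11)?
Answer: Rational(35947, 2) ≈ 17974.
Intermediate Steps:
Function('Q')(G, N) = Rational(117, 2) (Function('Q')(G, N) = Mul(Rational(9, 2), Add(2, 11)) = Mul(Rational(9, 2), 13) = Rational(117, 2))
y = Rational(-20241, 2) (y = Mul(-173, Rational(117, 2)) = Rational(-20241, 2) ≈ -10121.)
Add(Add(208, Mul(-139, -55)), Mul(-1, y)) = Add(Add(208, Mul(-139, -55)), Mul(-1, Rational(-20241, 2))) = Add(Add(208, 7645), Rational(20241, 2)) = Add(7853, Rational(20241, 2)) = Rational(35947, 2)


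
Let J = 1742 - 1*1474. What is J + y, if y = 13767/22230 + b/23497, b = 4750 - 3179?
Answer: 3598591631/13393290 ≈ 268.69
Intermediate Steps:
b = 1571
y = 9189911/13393290 (y = 13767/22230 + 1571/23497 = 13767*(1/22230) + 1571*(1/23497) = 353/570 + 1571/23497 = 9189911/13393290 ≈ 0.68616)
J = 268 (J = 1742 - 1474 = 268)
J + y = 268 + 9189911/13393290 = 3598591631/13393290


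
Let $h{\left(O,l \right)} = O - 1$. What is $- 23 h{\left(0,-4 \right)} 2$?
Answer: $46$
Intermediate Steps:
$h{\left(O,l \right)} = -1 + O$ ($h{\left(O,l \right)} = O - 1 = -1 + O$)
$- 23 h{\left(0,-4 \right)} 2 = - 23 \left(-1 + 0\right) 2 = \left(-23\right) \left(-1\right) 2 = 23 \cdot 2 = 46$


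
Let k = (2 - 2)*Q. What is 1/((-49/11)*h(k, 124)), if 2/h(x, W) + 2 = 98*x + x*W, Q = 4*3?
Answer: 11/49 ≈ 0.22449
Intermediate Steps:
Q = 12
k = 0 (k = (2 - 2)*12 = 0*12 = 0)
h(x, W) = 2/(-2 + 98*x + W*x) (h(x, W) = 2/(-2 + (98*x + x*W)) = 2/(-2 + (98*x + W*x)) = 2/(-2 + 98*x + W*x))
1/((-49/11)*h(k, 124)) = 1/((-49/11)*(2/(-2 + 98*0 + 124*0))) = 1/((-49*1/11)*(2/(-2 + 0 + 0))) = 1/(-98/(11*(-2))) = 1/(-98*(-1)/(11*2)) = 1/(-49/11*(-1)) = 1/(49/11) = 11/49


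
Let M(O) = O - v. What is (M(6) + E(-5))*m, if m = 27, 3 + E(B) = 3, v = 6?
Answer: 0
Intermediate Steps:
E(B) = 0 (E(B) = -3 + 3 = 0)
M(O) = -6 + O (M(O) = O - 1*6 = O - 6 = -6 + O)
(M(6) + E(-5))*m = ((-6 + 6) + 0)*27 = (0 + 0)*27 = 0*27 = 0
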